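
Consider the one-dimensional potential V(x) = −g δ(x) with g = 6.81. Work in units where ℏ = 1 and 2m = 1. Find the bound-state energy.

E = -11.6

For x ≠ 0 the bound state is ψ ∝ e^{−κ|x|}; integrating the TISE across the delta gives the cusp condition 2κ = 2mg/ℏ², so κ = 3.405.
Then E = −ℏ²κ²/(2m) = −mg²/(2ℏ²) = -11.59.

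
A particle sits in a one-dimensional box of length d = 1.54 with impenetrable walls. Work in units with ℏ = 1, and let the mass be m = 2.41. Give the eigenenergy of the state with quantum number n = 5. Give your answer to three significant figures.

The infinite-well eigenfunctions ψ_n = √(2/d) sin(nπx/d) vanish at both walls, giving E_n = n²π²ℏ²/(2md²).
E_5 = 5² × π² / (2 × 2.41 × 1.54²) = 21.58.

E = 21.6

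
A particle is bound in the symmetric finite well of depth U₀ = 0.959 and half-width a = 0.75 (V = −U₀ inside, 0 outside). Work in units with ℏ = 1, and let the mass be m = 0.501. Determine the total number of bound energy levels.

N = 1

The dimensionless depth is z₀ = a√(2mU₀)/ℏ = 0.75 × √(0.9609) = 0.7352.
The even/odd transcendental equations gain one root per π/2 in z₀, giving N = 1 + ⌊2z₀/π⌋ = 1 + ⌊0.4680⌋ = 1.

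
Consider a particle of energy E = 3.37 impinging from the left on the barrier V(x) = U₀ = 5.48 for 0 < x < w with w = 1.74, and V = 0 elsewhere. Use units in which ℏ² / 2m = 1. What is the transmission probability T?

T = 0.0239

E < U₀: inside the barrier ψ ∝ e^{±κx} with κ = √(2m(U₀ − E))/ℏ = 1.453.
κw = 2.527, sinh(κw) = 6.221.
The exact tunnelling result is T⁻¹ = 1 + U₀² sinh²(κw) / [4E(U₀ − E)] = 41.86, so T = 0.0239.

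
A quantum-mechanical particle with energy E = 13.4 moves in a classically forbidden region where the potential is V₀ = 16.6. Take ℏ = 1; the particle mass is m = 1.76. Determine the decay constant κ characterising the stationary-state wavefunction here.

Since E < V₀ the TISE in this region is ψ'' = κ²ψ with κ = √(2m(V₀ − E))/ℏ.
κ = √(2 × 1.76 × 3.2) = 3.356.

κ = 3.36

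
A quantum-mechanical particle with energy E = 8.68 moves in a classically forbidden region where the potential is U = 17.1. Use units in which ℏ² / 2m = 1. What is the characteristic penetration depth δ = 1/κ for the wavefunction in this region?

δ = 0.345

Since E < U the TISE in this region is ψ'' = κ²ψ with κ = √(2m(U − E))/ℏ.
κ = √(2 × 0.5 × 8.42) = 2.902. The penetration depth is δ = 1/κ = 0.345.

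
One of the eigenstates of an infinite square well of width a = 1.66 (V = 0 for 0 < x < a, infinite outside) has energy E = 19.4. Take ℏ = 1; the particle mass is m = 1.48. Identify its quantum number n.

n = 4

From E_n = n²π²ℏ²/(2ma²) invert to n = √(2ma²E)/(πℏ).
n = (1.66/π) × √(2 × 1.48 × 19.4) = 4.004 → n = 4.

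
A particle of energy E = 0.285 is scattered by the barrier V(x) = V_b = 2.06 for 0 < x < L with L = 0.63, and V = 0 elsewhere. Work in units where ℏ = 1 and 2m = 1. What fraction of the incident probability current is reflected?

R = 0.650

Since E < V_b the interior solution is evanescent with decay constant κ = √(2m(V_b − E))/ℏ = 1.332.
κL = 0.8393, sinh(κL) = 0.9414.
Matching ψ, ψ′ at both faces gives T = [1 + V_b² sinh²(κL) / (4E(V_b − E))]⁻¹ = 1/2.859 = 0.350.
R = 1 − T = 0.650.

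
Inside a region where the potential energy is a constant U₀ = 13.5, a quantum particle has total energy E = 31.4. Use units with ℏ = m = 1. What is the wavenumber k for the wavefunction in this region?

k = 5.98

With E > U₀ the solution is oscillatory, ψ ∝ e^{±ikx} with k = √(2m(E − U₀))/ℏ.
k = √(2 × 1 × 17.9) = 5.983.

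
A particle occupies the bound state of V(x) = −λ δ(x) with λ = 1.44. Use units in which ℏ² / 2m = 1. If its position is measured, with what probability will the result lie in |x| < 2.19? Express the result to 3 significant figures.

The normalised bound state is ψ = √κ e^{−κ|x|} with κ = mλ/ℏ² = 0.7200.
P(|x| < d) = ∫_{−d}^{d} κ e^{−2κ|x|} dx = 1 − e^{−2κd} = 1 − e^{−3.154} = 0.9573.

P = 0.957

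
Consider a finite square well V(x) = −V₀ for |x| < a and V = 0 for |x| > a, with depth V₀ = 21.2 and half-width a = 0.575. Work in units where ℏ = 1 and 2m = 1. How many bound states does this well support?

N = 2

Define the well-strength parameter z₀ = (a/ℏ)√(2mV₀) = 0.575 × √(2·0.5·21.2) = 2.647.
The even/odd transcendental equations gain one root per π/2 in z₀, giving N = 1 + ⌊2z₀/π⌋ = 1 + ⌊1.685⌋ = 2.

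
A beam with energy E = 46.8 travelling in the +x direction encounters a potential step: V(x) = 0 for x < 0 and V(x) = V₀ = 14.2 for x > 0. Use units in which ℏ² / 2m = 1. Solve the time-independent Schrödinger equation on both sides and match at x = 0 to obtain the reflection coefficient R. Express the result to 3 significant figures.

The wavenumbers are k₁ = √(2mE)/ℏ = 6.841 on the left and k₂ = √(2m(E − V₀))/ℏ = 5.710 on the right.
Continuity of ψ and ψ′ at the step yields the reflection amplitude r = (k₁ − k₂)/(k₁ + k₂) = 0.09015; thus R = |r|² = 0.008127, T = 0.9919.

R = 0.00813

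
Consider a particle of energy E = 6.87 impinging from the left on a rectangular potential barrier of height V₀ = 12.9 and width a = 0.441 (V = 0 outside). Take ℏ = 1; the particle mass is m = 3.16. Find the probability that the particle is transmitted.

T = 0.0171

E < V₀: inside the barrier ψ ∝ e^{±κx} with κ = √(2m(V₀ − E))/ℏ = 6.173.
κa = 2.722, sinh(κa) = 7.576.
The exact tunnelling result is T⁻¹ = 1 + V₀² sinh²(κa) / [4E(V₀ − E)] = 58.64, so T = 0.0171.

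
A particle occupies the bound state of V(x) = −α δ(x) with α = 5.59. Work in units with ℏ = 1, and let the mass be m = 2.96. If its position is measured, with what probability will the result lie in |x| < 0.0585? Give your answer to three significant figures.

The normalised bound state is ψ = √κ e^{−κ|x|} with κ = mα/ℏ² = 16.55.
P(|x| < d) = ∫_{−d}^{d} κ e^{−2κ|x|} dx = 1 − e^{−2κd} = 1 − e^{−1.936} = 0.8557.

P = 0.856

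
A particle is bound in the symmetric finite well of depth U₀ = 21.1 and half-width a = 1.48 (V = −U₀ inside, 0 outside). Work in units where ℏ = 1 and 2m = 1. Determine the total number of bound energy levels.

Define the well-strength parameter z₀ = (a/ℏ)√(2mU₀) = 1.48 × √(2·0.5·21.1) = 6.798.
A new bound state (alternating even/odd) appears each time z₀ passes a multiple of π/2, so N = ⌊2z₀/π⌋ + 1 = ⌊4.328⌋ + 1 = 5.

N = 5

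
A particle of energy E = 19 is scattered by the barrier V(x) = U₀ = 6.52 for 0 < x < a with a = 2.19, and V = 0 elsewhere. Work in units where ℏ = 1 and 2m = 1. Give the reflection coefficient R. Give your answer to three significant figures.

Above the barrier the interior wavenumber is k₂ = √(2m(E − U₀))/ℏ = 3.533, giving phase k₂a = 7.737.
Matching at both interfaces gives T⁻¹ = 1 + U₀² sin²(k₂a) / [4E(E − U₀)] = 1.044, hence T = 0.958.
R = 1 − T = 0.0423.

R = 0.0423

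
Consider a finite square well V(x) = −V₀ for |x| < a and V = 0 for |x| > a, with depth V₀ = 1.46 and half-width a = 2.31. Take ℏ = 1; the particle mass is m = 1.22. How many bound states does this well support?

N = 3

The dimensionless depth is z₀ = a√(2mV₀)/ℏ = 2.31 × √(3.562) = 4.360.
A new bound state (alternating even/odd) appears each time z₀ passes a multiple of π/2, so N = ⌊2z₀/π⌋ + 1 = ⌊2.776⌋ + 1 = 3.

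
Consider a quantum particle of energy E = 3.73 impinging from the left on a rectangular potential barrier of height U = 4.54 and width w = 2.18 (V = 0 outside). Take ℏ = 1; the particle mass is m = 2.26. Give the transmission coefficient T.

Since E < U the interior solution is evanescent with decay constant κ = √(2m(U − E))/ℏ = 1.913.
κw = 4.171, sinh(κw) = 32.39.
The exact tunnelling result is T⁻¹ = 1 + U² sinh²(κw) / [4E(U − E)] = 1790, so T = 0.000559.

T = 0.000559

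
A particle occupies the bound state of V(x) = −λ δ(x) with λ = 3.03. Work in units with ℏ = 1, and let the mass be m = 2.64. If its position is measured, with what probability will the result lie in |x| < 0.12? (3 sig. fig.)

P = 0.853

The normalised bound state is ψ = √κ e^{−κ|x|} with κ = mλ/ℏ² = 7.999.
P(|x| < d) = ∫_{−d}^{d} κ e^{−2κ|x|} dx = 1 − e^{−2κd} = 1 − e^{−1.920} = 0.8534.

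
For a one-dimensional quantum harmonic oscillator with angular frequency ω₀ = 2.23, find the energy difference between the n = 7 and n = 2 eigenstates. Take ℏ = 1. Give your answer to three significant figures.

E_n = ℏω₀(n + ½), so ΔE = (7 − 2) ℏω₀ = 5 × 2.23 = 11.15.

ΔE = 11.2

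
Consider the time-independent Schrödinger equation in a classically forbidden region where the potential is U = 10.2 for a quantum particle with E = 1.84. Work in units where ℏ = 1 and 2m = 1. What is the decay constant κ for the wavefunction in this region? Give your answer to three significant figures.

Since E < U the TISE in this region is ψ'' = κ²ψ with κ = √(2m(U − E))/ℏ.
κ = √(2 × 0.5 × 8.36) = 2.891.

κ = 2.89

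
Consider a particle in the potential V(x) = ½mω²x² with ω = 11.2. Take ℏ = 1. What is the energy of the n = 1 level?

E = 16.8

The oscillator eigenvalues are E_n = ℏω(n + ½), so E_1 = 11.2 × 1.5 = 16.80.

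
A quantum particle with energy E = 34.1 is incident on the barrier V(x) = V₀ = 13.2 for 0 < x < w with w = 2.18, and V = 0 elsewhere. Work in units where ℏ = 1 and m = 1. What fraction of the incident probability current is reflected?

Above the barrier the interior wavenumber is k₂ = √(2m(E − V₀))/ℏ = 6.465, giving phase k₂w = 14.09.
Matching at both interfaces gives T⁻¹ = 1 + V₀² sin²(k₂w) / [4E(E − V₀)] = 1.061, hence T = 0.942.
R = 1 − T = 0.0575.

R = 0.0575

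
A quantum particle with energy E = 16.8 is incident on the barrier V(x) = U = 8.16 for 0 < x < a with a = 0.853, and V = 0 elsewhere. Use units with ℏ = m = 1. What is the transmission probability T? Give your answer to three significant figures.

E > U: inside the barrier k₂ = √(2m(E − U))/ℏ = 4.157, k₂a = 3.546.
Matching at both interfaces gives T⁻¹ = 1 + U² sin²(k₂a) / [4E(E − U)] = 1.018, hence T = 0.983.

T = 0.983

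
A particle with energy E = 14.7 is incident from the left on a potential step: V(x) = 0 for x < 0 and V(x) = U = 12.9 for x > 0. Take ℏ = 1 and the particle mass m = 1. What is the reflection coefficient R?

The wavenumbers are k₁ = √(2mE)/ℏ = 5.422 on the left and k₂ = √(2m(E − U))/ℏ = 1.897 on the right.
Matching ψ and ψ′ at x = 0 gives r = (k₁ − k₂)/(k₁ + k₂), so R = r² = 0.2319 and T = 1 − R = 0.7681.

R = 0.232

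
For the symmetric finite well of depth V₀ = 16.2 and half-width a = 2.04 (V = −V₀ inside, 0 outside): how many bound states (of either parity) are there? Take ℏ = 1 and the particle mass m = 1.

N = 8

The dimensionless depth is z₀ = a√(2mV₀)/ℏ = 2.04 × √(32.40) = 11.61.
The even/odd transcendental equations gain one root per π/2 in z₀, giving N = 1 + ⌊2z₀/π⌋ = 1 + ⌊7.392⌋ = 8.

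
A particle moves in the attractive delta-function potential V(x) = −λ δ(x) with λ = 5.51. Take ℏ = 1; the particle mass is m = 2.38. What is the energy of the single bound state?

E = -36.1

The bound state is ψ(x) = √κ e^{−κ|x|}. The derivative jump ψ'(0⁺) − ψ'(0⁻) = −(2mλ/ℏ²)ψ(0) fixes κ = mλ/ℏ² = 13.11.
Then E = −ℏ²κ²/(2m) = −mλ²/(2ℏ²) = -36.13.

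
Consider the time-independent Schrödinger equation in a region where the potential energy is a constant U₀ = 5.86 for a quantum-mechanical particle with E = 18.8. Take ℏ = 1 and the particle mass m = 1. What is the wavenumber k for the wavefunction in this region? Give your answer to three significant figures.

With E > U₀ the solution is oscillatory, ψ ∝ e^{±ikx} with k = √(2m(E − U₀))/ℏ.
k = √(2 × 1 × 12.94) = 5.087.

k = 5.09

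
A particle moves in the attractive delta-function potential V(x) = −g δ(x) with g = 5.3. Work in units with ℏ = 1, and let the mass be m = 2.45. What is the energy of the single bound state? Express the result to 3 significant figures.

E = -34.4

The bound state is ψ(x) = √κ e^{−κ|x|}. The derivative jump ψ'(0⁺) − ψ'(0⁻) = −(2mg/ℏ²)ψ(0) fixes κ = mg/ℏ² = 12.99.
Then E = −ℏ²κ²/(2m) = −mg²/(2ℏ²) = -34.41.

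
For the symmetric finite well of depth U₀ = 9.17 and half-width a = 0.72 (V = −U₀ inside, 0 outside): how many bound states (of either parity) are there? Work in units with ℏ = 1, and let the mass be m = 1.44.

Define the well-strength parameter z₀ = (a/ℏ)√(2mU₀) = 0.72 × √(2·1.44·9.17) = 3.700.
A new bound state (alternating even/odd) appears each time z₀ passes a multiple of π/2, so N = ⌊2z₀/π⌋ + 1 = ⌊2.356⌋ + 1 = 3.

N = 3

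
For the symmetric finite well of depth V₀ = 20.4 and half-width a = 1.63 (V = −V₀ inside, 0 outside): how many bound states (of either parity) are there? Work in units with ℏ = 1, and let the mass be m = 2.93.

The dimensionless depth is z₀ = a√(2mV₀)/ℏ = 1.63 × √(119.5) = 17.82.
A new bound state (alternating even/odd) appears each time z₀ passes a multiple of π/2, so N = ⌊2z₀/π⌋ + 1 = ⌊11.35⌋ + 1 = 12.

N = 12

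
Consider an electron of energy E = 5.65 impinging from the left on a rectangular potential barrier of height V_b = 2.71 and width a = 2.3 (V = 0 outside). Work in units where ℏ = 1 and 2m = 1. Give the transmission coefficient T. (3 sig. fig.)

T = 0.946

E > V_b: inside the barrier k₂ = √(2m(E − V_b))/ℏ = 1.715, k₂a = 3.944.
Matching at both interfaces gives T⁻¹ = 1 + V_b² sin²(k₂a) / [4E(E − V_b)] = 1.057, hence T = 0.946.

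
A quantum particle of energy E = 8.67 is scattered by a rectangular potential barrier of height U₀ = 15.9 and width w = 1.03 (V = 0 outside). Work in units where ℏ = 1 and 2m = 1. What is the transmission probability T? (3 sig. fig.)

Since E < U₀ the interior solution is evanescent with decay constant κ = √(2m(U₀ − E))/ℏ = 2.689.
κw = 2.770, sinh(κw) = 7.944.
Matching ψ, ψ′ at both faces gives T = [1 + U₀² sinh²(κw) / (4E(U₀ − E))]⁻¹ = 1/64.63 = 0.0155.

T = 0.0155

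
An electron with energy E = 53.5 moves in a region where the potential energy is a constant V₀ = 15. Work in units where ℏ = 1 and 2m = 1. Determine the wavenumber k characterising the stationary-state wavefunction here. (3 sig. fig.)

k = 6.20

With E > V₀ the solution is oscillatory, ψ ∝ e^{±ikx} with k = √(2m(E − V₀))/ℏ.
k = √(2 × 0.5 × 38.5) = 6.205.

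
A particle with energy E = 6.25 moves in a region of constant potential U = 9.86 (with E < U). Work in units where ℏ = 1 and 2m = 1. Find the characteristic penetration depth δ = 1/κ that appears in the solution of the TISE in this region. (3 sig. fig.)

δ = 0.526

Since E < U the TISE in this region is ψ'' = κ²ψ with κ = √(2m(U − E))/ℏ.
κ = √(2 × 0.5 × 3.61) = 1.900. The penetration depth is δ = 1/κ = 0.526.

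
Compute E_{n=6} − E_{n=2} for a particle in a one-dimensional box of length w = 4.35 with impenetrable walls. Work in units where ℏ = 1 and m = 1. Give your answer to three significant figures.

ΔE = 8.35

E_n = n²π²ℏ²/(2mw²), so ΔE = (6² − 2²) π²ℏ²/(2mw²).
ΔE = 32 × π² / (2 × 1 × 4.35²) = 8.345.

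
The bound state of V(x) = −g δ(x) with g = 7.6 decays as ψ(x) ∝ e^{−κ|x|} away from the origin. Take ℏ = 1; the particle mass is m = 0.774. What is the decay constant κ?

κ = 5.88

Integrating the TISE across x = 0 gives the cusp condition ψ'(0⁺) − ψ'(0⁻) = −(2mg/ℏ²)ψ(0).
With ψ ∝ e^{−κ|x|} this yields −2κ = −2mg/ℏ², so κ = mg/ℏ² = 5.882.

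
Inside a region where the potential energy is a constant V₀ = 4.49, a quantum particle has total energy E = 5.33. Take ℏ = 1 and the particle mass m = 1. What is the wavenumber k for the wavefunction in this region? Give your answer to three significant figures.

k = 1.30

With E > V₀ the solution is oscillatory, ψ ∝ e^{±ikx} with k = √(2m(E − V₀))/ℏ.
k = √(2 × 1 × 0.84) = 1.296.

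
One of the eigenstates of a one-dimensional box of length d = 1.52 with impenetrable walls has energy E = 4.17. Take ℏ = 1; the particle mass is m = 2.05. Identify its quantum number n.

For an infinite well E_n = n²π²ℏ²/(2md²), so n = (d/πℏ)√(2mE).
n = (1.52/π) × √(2 × 2.05 × 4.17) = 2.001 → n = 2.

n = 2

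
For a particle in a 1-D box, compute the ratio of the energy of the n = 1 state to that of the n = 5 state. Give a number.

0.04

E_n = n²π²ℏ²/(2mL²) so the ratio is n₂²/n₁² = 1/25 = 0.04.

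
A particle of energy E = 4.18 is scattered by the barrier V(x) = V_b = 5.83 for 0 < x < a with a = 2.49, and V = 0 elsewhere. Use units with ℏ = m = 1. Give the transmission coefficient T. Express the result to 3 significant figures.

E < V_b: inside the barrier ψ ∝ e^{±κx} with κ = √(2m(V_b − E))/ℏ = 1.817.
κa = 4.523, sinh(κa) = 46.06.
The exact tunnelling result is T⁻¹ = 1 + V_b² sinh²(κa) / [4E(V_b − E)] = 2615, so T = 0.000382.

T = 0.000382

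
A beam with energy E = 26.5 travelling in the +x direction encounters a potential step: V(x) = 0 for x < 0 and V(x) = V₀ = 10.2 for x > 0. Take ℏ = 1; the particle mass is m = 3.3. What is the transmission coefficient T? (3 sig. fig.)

T = 0.985

On each side the TISE gives plane waves with k = √(2m(E − V))/ℏ: k₁ = √(2·3.3·26.5) = 13.22, k₂ = √(2·3.3·16.3) = 10.37.
Matching ψ and ψ′ at x = 0 gives r = (k₁ − k₂)/(k₁ + k₂), so R = r² = 0.01462 and T = 1 − R = 0.9854.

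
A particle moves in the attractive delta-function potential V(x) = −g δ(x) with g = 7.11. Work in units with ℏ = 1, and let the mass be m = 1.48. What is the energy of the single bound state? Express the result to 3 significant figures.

For x ≠ 0 the bound state is ψ ∝ e^{−κ|x|}; integrating the TISE across the delta gives the cusp condition 2κ = 2mg/ℏ², so κ = 10.52.
Then E = −ℏ²κ²/(2m) = −mg²/(2ℏ²) = -37.41.

E = -37.4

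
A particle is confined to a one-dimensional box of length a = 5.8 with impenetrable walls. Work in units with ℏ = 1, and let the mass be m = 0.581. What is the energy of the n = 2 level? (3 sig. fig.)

The infinite-well eigenfunctions ψ_n = √(2/a) sin(nπx/a) vanish at both walls, giving E_n = n²π²ℏ²/(2ma²).
E_2 = 2² × π² / (2 × 0.581 × 5.8²) = 1.010.

E = 1.01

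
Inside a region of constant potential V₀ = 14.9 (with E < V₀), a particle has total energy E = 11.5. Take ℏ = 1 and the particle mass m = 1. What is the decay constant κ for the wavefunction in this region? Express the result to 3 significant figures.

κ = 2.61

Since E < V₀ the TISE in this region is ψ'' = κ²ψ with κ = √(2m(V₀ − E))/ℏ.
κ = √(2 × 1 × 3.4) = 2.608.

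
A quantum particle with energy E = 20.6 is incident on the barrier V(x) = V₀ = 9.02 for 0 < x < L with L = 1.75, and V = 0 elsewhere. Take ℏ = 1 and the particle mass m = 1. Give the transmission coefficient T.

T = 0.943

E > V₀: inside the barrier k₂ = √(2m(E − V₀))/ℏ = 4.812, k₂L = 8.422.
Matching at both interfaces gives T⁻¹ = 1 + V₀² sin²(k₂L) / [4E(E − V₀)] = 1.061, hence T = 0.943.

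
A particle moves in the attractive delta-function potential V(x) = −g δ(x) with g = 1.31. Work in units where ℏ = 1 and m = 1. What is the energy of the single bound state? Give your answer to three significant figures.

E = -0.858

The bound state is ψ(x) = √κ e^{−κ|x|}. The derivative jump ψ'(0⁺) − ψ'(0⁻) = −(2mg/ℏ²)ψ(0) fixes κ = mg/ℏ² = 1.310.
Then E = −ℏ²κ²/(2m) = −mg²/(2ℏ²) = -0.8581.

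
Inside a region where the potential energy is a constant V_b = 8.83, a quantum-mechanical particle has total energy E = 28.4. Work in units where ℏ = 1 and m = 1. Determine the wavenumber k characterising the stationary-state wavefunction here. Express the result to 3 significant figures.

k = 6.26

With E > V_b the solution is oscillatory, ψ ∝ e^{±ikx} with k = √(2m(E − V_b))/ℏ.
k = √(2 × 1 × 19.57) = 6.256.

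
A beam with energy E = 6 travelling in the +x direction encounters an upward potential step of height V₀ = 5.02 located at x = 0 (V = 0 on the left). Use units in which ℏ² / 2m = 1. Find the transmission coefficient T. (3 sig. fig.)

On each side the TISE gives plane waves with k = √(2m(E − V))/ℏ: k₁ = √(2·½·6) = 2.449, k₂ = √(2·½·0.98) = 0.9899.
Continuity of ψ and ψ′ at the step yields the reflection amplitude r = (k₁ − k₂)/(k₁ + k₂) = 0.4244; thus R = |r|² = 0.1801, T = 0.8199.

T = 0.820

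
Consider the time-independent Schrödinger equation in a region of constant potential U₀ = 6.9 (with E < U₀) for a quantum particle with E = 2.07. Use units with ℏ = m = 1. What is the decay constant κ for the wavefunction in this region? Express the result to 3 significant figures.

Since E < U₀ the TISE in this region is ψ'' = κ²ψ with κ = √(2m(U₀ − E))/ℏ.
κ = √(2 × 1 × 4.83) = 3.108.

κ = 3.11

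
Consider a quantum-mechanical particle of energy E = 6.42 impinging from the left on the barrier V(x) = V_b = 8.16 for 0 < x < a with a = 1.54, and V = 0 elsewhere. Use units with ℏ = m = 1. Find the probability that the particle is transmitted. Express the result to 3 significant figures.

E < V_b: inside the barrier ψ ∝ e^{±κx} with κ = √(2m(V_b − E))/ℏ = 1.865.
κa = 2.873, sinh(κa) = 8.815.
Matching ψ, ψ′ at both faces gives T = [1 + V_b² sinh²(κa) / (4E(V_b − E))]⁻¹ = 1/116.8 = 0.00856.

T = 0.00856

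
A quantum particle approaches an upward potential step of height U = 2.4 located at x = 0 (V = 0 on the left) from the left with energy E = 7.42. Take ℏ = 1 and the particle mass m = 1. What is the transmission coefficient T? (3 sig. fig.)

T = 0.991

The wavenumbers are k₁ = √(2mE)/ℏ = 3.852 on the left and k₂ = √(2m(E − U))/ℏ = 3.169 on the right.
Matching ψ and ψ′ at x = 0 gives r = (k₁ − k₂)/(k₁ + k₂), so R = r² = 0.009482 and T = 1 − R = 0.9905.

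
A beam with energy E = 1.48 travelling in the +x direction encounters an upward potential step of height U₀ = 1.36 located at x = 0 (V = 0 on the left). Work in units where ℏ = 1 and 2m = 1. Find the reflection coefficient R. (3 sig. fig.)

On each side the TISE gives plane waves with k = √(2m(E − V))/ℏ: k₁ = √(2·½·1.48) = 1.217, k₂ = √(2·½·0.12) = 0.3464.
Continuity of ψ and ψ′ at the step yields the reflection amplitude r = (k₁ − k₂)/(k₁ + k₂) = 0.5567; thus R = |r|² = 0.3099, T = 0.6901.

R = 0.310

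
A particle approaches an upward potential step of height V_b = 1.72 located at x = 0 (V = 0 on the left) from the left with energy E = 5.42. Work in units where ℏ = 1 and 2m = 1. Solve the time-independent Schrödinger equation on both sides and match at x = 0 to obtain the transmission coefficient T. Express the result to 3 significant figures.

The wavenumbers are k₁ = √(2mE)/ℏ = 2.328 on the left and k₂ = √(2m(E − V_b))/ℏ = 1.924 on the right.
Matching ψ and ψ′ at x = 0 gives r = (k₁ − k₂)/(k₁ + k₂), so R = r² = 0.009054 and T = 1 − R = 0.9909.

T = 0.991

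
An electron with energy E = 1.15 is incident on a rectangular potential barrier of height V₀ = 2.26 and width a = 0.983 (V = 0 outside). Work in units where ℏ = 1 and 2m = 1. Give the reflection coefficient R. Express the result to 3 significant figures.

E < V₀: inside the barrier ψ ∝ e^{±κx} with κ = √(2m(V₀ − E))/ℏ = 1.054.
κa = 1.036, sinh(κa) = 1.231.
Matching ψ, ψ′ at both faces gives T = [1 + V₀² sinh²(κa) / (4E(V₀ − E))]⁻¹ = 1/2.516 = 0.397.
R = 1 − T = 0.603.

R = 0.603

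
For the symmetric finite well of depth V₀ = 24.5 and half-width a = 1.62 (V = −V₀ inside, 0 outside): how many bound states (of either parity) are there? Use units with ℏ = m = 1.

N = 8

The dimensionless depth is z₀ = a√(2mV₀)/ℏ = 1.62 × √(49.00) = 11.34.
A new bound state (alternating even/odd) appears each time z₀ passes a multiple of π/2, so N = ⌊2z₀/π⌋ + 1 = ⌊7.219⌋ + 1 = 8.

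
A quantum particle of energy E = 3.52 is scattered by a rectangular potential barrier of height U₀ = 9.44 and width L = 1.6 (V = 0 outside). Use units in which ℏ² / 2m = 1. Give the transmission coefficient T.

T = 0.00155

E < U₀: inside the barrier ψ ∝ e^{±κx} with κ = √(2m(U₀ − E))/ℏ = 2.433.
κL = 3.893, sinh(κL) = 24.52.
Matching ψ, ψ′ at both faces gives T = [1 + U₀² sinh²(κL) / (4E(U₀ − E))]⁻¹ = 1/643.7 = 0.00155.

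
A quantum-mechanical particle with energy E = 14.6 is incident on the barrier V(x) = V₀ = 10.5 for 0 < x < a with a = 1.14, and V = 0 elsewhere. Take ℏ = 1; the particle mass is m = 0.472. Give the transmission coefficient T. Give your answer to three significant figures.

T = 0.780

Above the barrier the interior wavenumber is k₂ = √(2m(E − V₀))/ℏ = 1.967, giving phase k₂a = 2.243.
Matching at both interfaces gives T⁻¹ = 1 + V₀² sin²(k₂a) / [4E(E − V₀)] = 1.282, hence T = 0.780.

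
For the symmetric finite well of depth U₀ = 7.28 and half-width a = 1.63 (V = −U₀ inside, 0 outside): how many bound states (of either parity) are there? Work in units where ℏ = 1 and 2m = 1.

The dimensionless depth is z₀ = a√(2mU₀)/ℏ = 1.63 × √(7.280) = 4.398.
The even/odd transcendental equations gain one root per π/2 in z₀, giving N = 1 + ⌊2z₀/π⌋ = 1 + ⌊2.800⌋ = 3.

N = 3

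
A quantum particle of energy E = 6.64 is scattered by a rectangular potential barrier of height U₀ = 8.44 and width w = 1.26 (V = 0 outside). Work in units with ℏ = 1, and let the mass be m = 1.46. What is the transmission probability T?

E < U₀: inside the barrier ψ ∝ e^{±κx} with κ = √(2m(U₀ − E))/ℏ = 2.293.
κw = 2.889, sinh(κw) = 8.957.
Matching ψ, ψ′ at both faces gives T = [1 + U₀² sinh²(κw) / (4E(U₀ − E))]⁻¹ = 1/120.5 = 0.00830.

T = 0.00830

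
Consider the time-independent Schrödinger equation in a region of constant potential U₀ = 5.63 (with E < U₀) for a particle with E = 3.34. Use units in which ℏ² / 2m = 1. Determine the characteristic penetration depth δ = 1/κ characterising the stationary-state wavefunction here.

δ = 0.661

Since E < U₀ the TISE in this region is ψ'' = κ²ψ with κ = √(2m(U₀ − E))/ℏ.
κ = √(2 × 0.5 × 2.29) = 1.513. The penetration depth is δ = 1/κ = 0.661.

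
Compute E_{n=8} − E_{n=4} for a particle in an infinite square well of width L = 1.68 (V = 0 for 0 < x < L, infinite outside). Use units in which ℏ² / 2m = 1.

ΔE = 168

E_n = n²π²ℏ²/(2mL²), so ΔE = (8² − 4²) π²ℏ²/(2mL²).
ΔE = 48 × π² / (2 × 0.5 × 1.68²) = 167.9.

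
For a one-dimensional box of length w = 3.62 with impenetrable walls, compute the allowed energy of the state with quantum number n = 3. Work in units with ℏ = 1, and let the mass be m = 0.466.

E = 7.27

Requiring ψ(0) = ψ(w) = 0 quantises k = nπ/w, hence E_n = ℏ²k²/2m = n²π²ℏ²/(2mw²).
E_3 = 3² × π² / (2 × 0.466 × 3.62²) = 7.273.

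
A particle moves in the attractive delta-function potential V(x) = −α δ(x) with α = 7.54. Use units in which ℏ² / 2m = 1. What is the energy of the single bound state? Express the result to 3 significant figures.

For x ≠ 0 the bound state is ψ ∝ e^{−κ|x|}; integrating the TISE across the delta gives the cusp condition 2κ = 2mα/ℏ², so κ = 3.770.
Then E = −ℏ²κ²/(2m) = −mα²/(2ℏ²) = -14.21.

E = -14.2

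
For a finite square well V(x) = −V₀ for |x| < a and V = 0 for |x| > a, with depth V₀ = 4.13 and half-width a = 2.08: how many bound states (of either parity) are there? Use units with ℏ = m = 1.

The dimensionless depth is z₀ = a√(2mV₀)/ℏ = 2.08 × √(8.260) = 5.978.
The even/odd transcendental equations gain one root per π/2 in z₀, giving N = 1 + ⌊2z₀/π⌋ = 1 + ⌊3.806⌋ = 4.

N = 4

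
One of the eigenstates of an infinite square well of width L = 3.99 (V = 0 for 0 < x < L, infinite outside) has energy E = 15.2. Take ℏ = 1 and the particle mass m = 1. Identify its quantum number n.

From E_n = n²π²ℏ²/(2mL²) invert to n = √(2mL²E)/(πℏ).
n = (3.99/π) × √(2 × 1 × 15.2) = 7.003 → n = 7.

n = 7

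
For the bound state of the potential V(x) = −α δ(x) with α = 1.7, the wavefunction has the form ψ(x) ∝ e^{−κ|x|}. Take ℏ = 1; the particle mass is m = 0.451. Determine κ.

Integrate −(ℏ²/2m)ψ'' − αδ(x)ψ = Eψ from −ε to +ε: the ψ'' term gives ψ'(0⁺) − ψ'(0⁻) and the δ term gives −(2mα/ℏ²)ψ(0).
With ψ ∝ e^{−κ|x|} this yields −2κ = −2mα/ℏ², so κ = mα/ℏ² = 0.7667.

κ = 0.767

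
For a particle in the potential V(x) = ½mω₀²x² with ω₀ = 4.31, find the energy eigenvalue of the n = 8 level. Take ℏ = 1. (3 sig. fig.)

Using E_n = (n + ½)ℏω₀: E_8 = 8.5 × 4.31 = 36.64.

E = 36.6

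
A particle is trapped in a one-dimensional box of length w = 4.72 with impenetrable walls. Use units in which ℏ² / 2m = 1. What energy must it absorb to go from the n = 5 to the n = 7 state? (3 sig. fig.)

E_n = n²π²ℏ²/(2mw²), so ΔE = (7² − 5²) π²ℏ²/(2mw²).
ΔE = 24 × π² / (2 × 0.5 × 4.72²) = 10.63.

ΔE = 10.6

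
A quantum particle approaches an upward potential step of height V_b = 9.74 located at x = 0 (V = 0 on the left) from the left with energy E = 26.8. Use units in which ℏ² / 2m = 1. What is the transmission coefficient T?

The wavenumbers are k₁ = √(2mE)/ℏ = 5.177 on the left and k₂ = √(2m(E − V_b))/ℏ = 4.130 on the right.
Matching ψ and ψ′ at x = 0 gives r = (k₁ − k₂)/(k₁ + k₂), so R = r² = 0.01264 and T = 1 − R = 0.9874.

T = 0.987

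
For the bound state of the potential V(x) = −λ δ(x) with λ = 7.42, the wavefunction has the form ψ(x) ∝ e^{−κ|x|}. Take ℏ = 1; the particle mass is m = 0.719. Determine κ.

Integrating the TISE across x = 0 gives the cusp condition ψ'(0⁺) − ψ'(0⁻) = −(2mλ/ℏ²)ψ(0).
With ψ ∝ e^{−κ|x|} this yields −2κ = −2mλ/ℏ², so κ = mλ/ℏ² = 5.335.

κ = 5.33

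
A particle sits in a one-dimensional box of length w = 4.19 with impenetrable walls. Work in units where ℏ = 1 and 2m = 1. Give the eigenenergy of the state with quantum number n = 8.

E = 36.0

The infinite-well eigenfunctions ψ_n = √(2/w) sin(nπx/w) vanish at both walls, giving E_n = n²π²ℏ²/(2mw²).
E_8 = 8² × π² / (2 × 0.5 × 4.19²) = 35.98.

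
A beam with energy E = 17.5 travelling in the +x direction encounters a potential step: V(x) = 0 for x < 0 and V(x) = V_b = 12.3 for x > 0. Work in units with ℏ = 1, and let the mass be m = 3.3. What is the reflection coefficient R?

On each side the TISE gives plane waves with k = √(2m(E − V))/ℏ: k₁ = √(2·3.3·17.5) = 10.75, k₂ = √(2·3.3·5.2) = 5.858.
Matching ψ and ψ′ at x = 0 gives r = (k₁ − k₂)/(k₁ + k₂), so R = r² = 0.08668 and T = 1 − R = 0.9133.

R = 0.0867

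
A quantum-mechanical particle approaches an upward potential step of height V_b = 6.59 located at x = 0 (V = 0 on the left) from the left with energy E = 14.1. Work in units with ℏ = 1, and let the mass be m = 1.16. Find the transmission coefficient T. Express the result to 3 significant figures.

The wavenumbers are k₁ = √(2mE)/ℏ = 5.719 on the left and k₂ = √(2m(E − V_b))/ℏ = 4.174 on the right.
Continuity of ψ and ψ′ at the step yields the reflection amplitude r = (k₁ − k₂)/(k₁ + k₂) = 0.1562; thus R = |r|² = 0.02440, T = 0.9756.

T = 0.976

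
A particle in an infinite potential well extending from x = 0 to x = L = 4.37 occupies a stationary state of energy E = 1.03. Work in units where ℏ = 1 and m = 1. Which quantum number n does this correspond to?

For an infinite well E_n = n²π²ℏ²/(2mL²), so n = (L/πℏ)√(2mE).
n = (4.37/π) × √(2 × 1 × 1.03) = 1.996 → n = 2.

n = 2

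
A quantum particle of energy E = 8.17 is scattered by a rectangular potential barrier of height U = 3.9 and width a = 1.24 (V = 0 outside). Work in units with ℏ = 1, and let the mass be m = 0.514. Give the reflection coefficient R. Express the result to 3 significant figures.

R = 0.0283

Above the barrier the interior wavenumber is k₂ = √(2m(E − U))/ℏ = 2.095, giving phase k₂a = 2.598.
Matching at both interfaces gives T⁻¹ = 1 + U² sin²(k₂a) / [4E(E − U)] = 1.029, hence T = 0.972.
R = 1 − T = 0.0283.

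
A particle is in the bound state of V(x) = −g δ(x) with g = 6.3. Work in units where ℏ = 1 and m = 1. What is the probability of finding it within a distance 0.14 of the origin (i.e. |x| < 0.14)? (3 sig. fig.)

P = 0.829

The normalised bound state is ψ = √κ e^{−κ|x|} with κ = mg/ℏ² = 6.300.
P(|x| < d) = ∫_{−d}^{d} κ e^{−2κ|x|} dx = 1 − e^{−2κd} = 1 − e^{−1.764} = 0.8286.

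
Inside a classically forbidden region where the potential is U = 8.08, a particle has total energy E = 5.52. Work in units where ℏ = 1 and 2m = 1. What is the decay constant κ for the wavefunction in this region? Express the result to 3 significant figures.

κ = 1.60

Since E < U the TISE in this region is ψ'' = κ²ψ with κ = √(2m(U − E))/ℏ.
κ = √(2 × 0.5 × 2.56) = 1.600.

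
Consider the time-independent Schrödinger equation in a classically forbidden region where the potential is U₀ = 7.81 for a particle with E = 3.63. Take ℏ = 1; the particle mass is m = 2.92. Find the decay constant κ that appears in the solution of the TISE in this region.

κ = 4.94

Since E < U₀ the TISE in this region is ψ'' = κ²ψ with κ = √(2m(U₀ − E))/ℏ.
κ = √(2 × 2.92 × 4.18) = 4.941.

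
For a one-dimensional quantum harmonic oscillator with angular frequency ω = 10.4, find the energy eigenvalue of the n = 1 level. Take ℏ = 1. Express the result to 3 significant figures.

Using E_n = (n + ½)ℏω: E_1 = 1.5 × 10.4 = 15.60.

E = 15.6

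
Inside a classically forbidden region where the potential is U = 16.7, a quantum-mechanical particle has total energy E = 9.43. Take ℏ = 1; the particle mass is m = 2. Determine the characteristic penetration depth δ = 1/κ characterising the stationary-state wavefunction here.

δ = 0.185

Since E < U the TISE in this region is ψ'' = κ²ψ with κ = √(2m(U − E))/ℏ.
κ = √(2 × 2 × 7.27) = 5.393. The penetration depth is δ = 1/κ = 0.185.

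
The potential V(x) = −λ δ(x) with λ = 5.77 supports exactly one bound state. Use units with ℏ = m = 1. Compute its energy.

The bound state is ψ(x) = √κ e^{−κ|x|}. The derivative jump ψ'(0⁺) − ψ'(0⁻) = −(2mλ/ℏ²)ψ(0) fixes κ = mλ/ℏ² = 5.770.
Then E = −ℏ²κ²/(2m) = −mλ²/(2ℏ²) = -16.65.

E = -16.6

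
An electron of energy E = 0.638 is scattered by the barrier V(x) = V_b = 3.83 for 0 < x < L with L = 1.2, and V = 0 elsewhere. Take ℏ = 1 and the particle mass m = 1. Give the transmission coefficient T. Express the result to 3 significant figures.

T = 0.00516

Since E < V_b the interior solution is evanescent with decay constant κ = √(2m(V_b − E))/ℏ = 2.527.
κL = 3.032, sinh(κL) = 10.35.
Matching ψ, ψ′ at both faces gives T = [1 + V_b² sinh²(κL) / (4E(V_b − E))]⁻¹ = 1/193.7 = 0.00516.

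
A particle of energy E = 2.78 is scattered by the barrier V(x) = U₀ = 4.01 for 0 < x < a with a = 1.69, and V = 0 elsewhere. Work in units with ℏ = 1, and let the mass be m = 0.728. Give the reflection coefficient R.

R = 0.964

E < U₀: inside the barrier ψ ∝ e^{±κx} with κ = √(2m(U₀ − E))/ℏ = 1.338.
κa = 2.262, sinh(κa) = 4.747.
Matching ψ, ψ′ at both faces gives T = [1 + U₀² sinh²(κa) / (4E(U₀ − E))]⁻¹ = 1/27.49 = 0.0364.
R = 1 − T = 0.964.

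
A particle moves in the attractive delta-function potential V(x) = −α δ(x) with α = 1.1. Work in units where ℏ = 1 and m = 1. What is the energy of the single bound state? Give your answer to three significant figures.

E = -0.605

For x ≠ 0 the bound state is ψ ∝ e^{−κ|x|}; integrating the TISE across the delta gives the cusp condition 2κ = 2mα/ℏ², so κ = 1.100.
Then E = −ℏ²κ²/(2m) = −mα²/(2ℏ²) = -0.6050.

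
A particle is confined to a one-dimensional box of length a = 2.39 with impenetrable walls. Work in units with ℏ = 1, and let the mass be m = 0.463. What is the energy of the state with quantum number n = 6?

E = 67.2

The infinite-well eigenfunctions ψ_n = √(2/a) sin(nπx/a) vanish at both walls, giving E_n = n²π²ℏ²/(2ma²).
E_6 = 6² × π² / (2 × 0.463 × 2.39²) = 67.17.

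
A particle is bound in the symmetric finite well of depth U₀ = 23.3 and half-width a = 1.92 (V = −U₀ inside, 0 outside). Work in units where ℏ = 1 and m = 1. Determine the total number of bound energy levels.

N = 9

The dimensionless depth is z₀ = a√(2mU₀)/ℏ = 1.92 × √(46.60) = 13.11.
The even/odd transcendental equations gain one root per π/2 in z₀, giving N = 1 + ⌊2z₀/π⌋ = 1 + ⌊8.344⌋ = 9.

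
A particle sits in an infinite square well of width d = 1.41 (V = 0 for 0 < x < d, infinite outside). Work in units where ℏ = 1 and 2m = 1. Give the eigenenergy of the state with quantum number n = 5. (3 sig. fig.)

E = 124

Requiring ψ(0) = ψ(d) = 0 quantises k = nπ/d, hence E_n = ℏ²k²/2m = n²π²ℏ²/(2md²).
E_5 = 5² × π² / (2 × 0.5 × 1.41²) = 124.1.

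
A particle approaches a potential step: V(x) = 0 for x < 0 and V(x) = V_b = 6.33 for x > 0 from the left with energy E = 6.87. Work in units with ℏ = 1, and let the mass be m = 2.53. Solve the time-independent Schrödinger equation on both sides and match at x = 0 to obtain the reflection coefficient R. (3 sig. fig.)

The wavenumbers are k₁ = √(2mE)/ℏ = 5.896 on the left and k₂ = √(2m(E − V_b))/ℏ = 1.653 on the right.
Continuity of ψ and ψ′ at the step yields the reflection amplitude r = (k₁ − k₂)/(k₁ + k₂) = 0.5621; thus R = |r|² = 0.3159, T = 0.6841.

R = 0.316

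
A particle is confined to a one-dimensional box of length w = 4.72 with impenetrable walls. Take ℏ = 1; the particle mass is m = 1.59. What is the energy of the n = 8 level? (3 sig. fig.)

Requiring ψ(0) = ψ(w) = 0 quantises k = nπ/w, hence E_n = ℏ²k²/2m = n²π²ℏ²/(2mw²).
E_8 = 8² × π² / (2 × 1.59 × 4.72²) = 8.916.

E = 8.92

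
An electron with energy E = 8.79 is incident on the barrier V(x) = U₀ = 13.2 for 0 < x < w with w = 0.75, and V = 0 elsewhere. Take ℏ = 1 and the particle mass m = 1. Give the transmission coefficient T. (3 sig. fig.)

T = 0.0406

Since E < U₀ the interior solution is evanescent with decay constant κ = √(2m(U₀ − E))/ℏ = 2.970.
κw = 2.227, sinh(κw) = 4.584.
The exact tunnelling result is T⁻¹ = 1 + U₀² sinh²(κw) / [4E(U₀ − E)] = 24.61, so T = 0.0406.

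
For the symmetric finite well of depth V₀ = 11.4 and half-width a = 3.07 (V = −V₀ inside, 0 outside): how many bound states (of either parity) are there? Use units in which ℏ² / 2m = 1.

The dimensionless depth is z₀ = a√(2mV₀)/ℏ = 3.07 × √(11.40) = 10.37.
A new bound state (alternating even/odd) appears each time z₀ passes a multiple of π/2, so N = ⌊2z₀/π⌋ + 1 = ⌊6.599⌋ + 1 = 7.

N = 7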